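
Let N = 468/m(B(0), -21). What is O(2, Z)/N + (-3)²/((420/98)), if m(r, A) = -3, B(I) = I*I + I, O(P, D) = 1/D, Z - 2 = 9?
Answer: 18013/8580 ≈ 2.0994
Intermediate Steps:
Z = 11 (Z = 2 + 9 = 11)
B(I) = I + I² (B(I) = I² + I = I + I²)
N = -156 (N = 468/(-3) = 468*(-⅓) = -156)
O(2, Z)/N + (-3)²/((420/98)) = 1/(11*(-156)) + (-3)²/((420/98)) = (1/11)*(-1/156) + 9/((420*(1/98))) = -1/1716 + 9/(30/7) = -1/1716 + 9*(7/30) = -1/1716 + 21/10 = 18013/8580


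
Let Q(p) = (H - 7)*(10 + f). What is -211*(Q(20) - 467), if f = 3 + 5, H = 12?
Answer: 79547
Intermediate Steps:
f = 8
Q(p) = 90 (Q(p) = (12 - 7)*(10 + 8) = 5*18 = 90)
-211*(Q(20) - 467) = -211*(90 - 467) = -211*(-377) = 79547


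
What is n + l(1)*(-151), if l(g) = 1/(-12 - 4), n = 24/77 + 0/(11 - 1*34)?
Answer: 12011/1232 ≈ 9.7492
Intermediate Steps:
n = 24/77 (n = 24*(1/77) + 0/(11 - 34) = 24/77 + 0/(-23) = 24/77 + 0*(-1/23) = 24/77 + 0 = 24/77 ≈ 0.31169)
l(g) = -1/16 (l(g) = 1/(-16) = -1/16)
n + l(1)*(-151) = 24/77 - 1/16*(-151) = 24/77 + 151/16 = 12011/1232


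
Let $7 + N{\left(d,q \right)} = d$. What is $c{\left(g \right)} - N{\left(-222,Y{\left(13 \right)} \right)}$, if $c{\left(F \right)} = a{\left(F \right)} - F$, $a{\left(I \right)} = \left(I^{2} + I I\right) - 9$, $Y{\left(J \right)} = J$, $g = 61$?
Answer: $7601$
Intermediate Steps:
$N{\left(d,q \right)} = -7 + d$
$a{\left(I \right)} = -9 + 2 I^{2}$ ($a{\left(I \right)} = \left(I^{2} + I^{2}\right) - 9 = 2 I^{2} - 9 = -9 + 2 I^{2}$)
$c{\left(F \right)} = -9 - F + 2 F^{2}$ ($c{\left(F \right)} = \left(-9 + 2 F^{2}\right) - F = -9 - F + 2 F^{2}$)
$c{\left(g \right)} - N{\left(-222,Y{\left(13 \right)} \right)} = \left(-9 - 61 + 2 \cdot 61^{2}\right) - \left(-7 - 222\right) = \left(-9 - 61 + 2 \cdot 3721\right) - -229 = \left(-9 - 61 + 7442\right) + 229 = 7372 + 229 = 7601$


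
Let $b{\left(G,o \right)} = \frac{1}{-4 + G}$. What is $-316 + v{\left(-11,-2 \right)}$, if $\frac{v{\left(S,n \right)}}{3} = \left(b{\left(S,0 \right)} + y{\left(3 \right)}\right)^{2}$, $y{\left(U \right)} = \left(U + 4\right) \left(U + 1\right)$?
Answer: $\frac{151861}{75} \approx 2024.8$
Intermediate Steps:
$y{\left(U \right)} = \left(1 + U\right) \left(4 + U\right)$ ($y{\left(U \right)} = \left(4 + U\right) \left(1 + U\right) = \left(1 + U\right) \left(4 + U\right)$)
$v{\left(S,n \right)} = 3 \left(28 + \frac{1}{-4 + S}\right)^{2}$ ($v{\left(S,n \right)} = 3 \left(\frac{1}{-4 + S} + \left(4 + 3^{2} + 5 \cdot 3\right)\right)^{2} = 3 \left(\frac{1}{-4 + S} + \left(4 + 9 + 15\right)\right)^{2} = 3 \left(\frac{1}{-4 + S} + 28\right)^{2} = 3 \left(28 + \frac{1}{-4 + S}\right)^{2}$)
$-316 + v{\left(-11,-2 \right)} = -316 + \frac{3 \left(-111 + 28 \left(-11\right)\right)^{2}}{\left(-4 - 11\right)^{2}} = -316 + \frac{3 \left(-111 - 308\right)^{2}}{225} = -316 + 3 \left(-419\right)^{2} \cdot \frac{1}{225} = -316 + 3 \cdot 175561 \cdot \frac{1}{225} = -316 + \frac{175561}{75} = \frac{151861}{75}$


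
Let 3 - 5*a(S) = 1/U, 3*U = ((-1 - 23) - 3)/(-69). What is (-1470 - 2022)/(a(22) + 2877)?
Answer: -52380/43141 ≈ -1.2142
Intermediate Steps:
U = 3/23 (U = (((-1 - 23) - 3)/(-69))/3 = ((-24 - 3)*(-1/69))/3 = (-27*(-1/69))/3 = (1/3)*(9/23) = 3/23 ≈ 0.13043)
a(S) = -14/15 (a(S) = 3/5 - 1/(5*3/23) = 3/5 - 1/5*23/3 = 3/5 - 23/15 = -14/15)
(-1470 - 2022)/(a(22) + 2877) = (-1470 - 2022)/(-14/15 + 2877) = -3492/43141/15 = -3492*15/43141 = -52380/43141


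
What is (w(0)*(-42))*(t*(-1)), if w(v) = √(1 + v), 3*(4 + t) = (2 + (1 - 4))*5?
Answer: -238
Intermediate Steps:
t = -17/3 (t = -4 + ((2 + (1 - 4))*5)/3 = -4 + ((2 - 3)*5)/3 = -4 + (-1*5)/3 = -4 + (⅓)*(-5) = -4 - 5/3 = -17/3 ≈ -5.6667)
(w(0)*(-42))*(t*(-1)) = (√(1 + 0)*(-42))*(-17/3*(-1)) = (√1*(-42))*(17/3) = (1*(-42))*(17/3) = -42*17/3 = -238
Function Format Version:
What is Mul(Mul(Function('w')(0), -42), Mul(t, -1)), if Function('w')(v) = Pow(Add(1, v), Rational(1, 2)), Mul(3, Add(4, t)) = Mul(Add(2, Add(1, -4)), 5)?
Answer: -238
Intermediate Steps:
t = Rational(-17, 3) (t = Add(-4, Mul(Rational(1, 3), Mul(Add(2, Add(1, -4)), 5))) = Add(-4, Mul(Rational(1, 3), Mul(Add(2, -3), 5))) = Add(-4, Mul(Rational(1, 3), Mul(-1, 5))) = Add(-4, Mul(Rational(1, 3), -5)) = Add(-4, Rational(-5, 3)) = Rational(-17, 3) ≈ -5.6667)
Mul(Mul(Function('w')(0), -42), Mul(t, -1)) = Mul(Mul(Pow(Add(1, 0), Rational(1, 2)), -42), Mul(Rational(-17, 3), -1)) = Mul(Mul(Pow(1, Rational(1, 2)), -42), Rational(17, 3)) = Mul(Mul(1, -42), Rational(17, 3)) = Mul(-42, Rational(17, 3)) = -238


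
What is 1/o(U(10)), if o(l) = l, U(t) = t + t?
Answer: 1/20 ≈ 0.050000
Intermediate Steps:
U(t) = 2*t
1/o(U(10)) = 1/(2*10) = 1/20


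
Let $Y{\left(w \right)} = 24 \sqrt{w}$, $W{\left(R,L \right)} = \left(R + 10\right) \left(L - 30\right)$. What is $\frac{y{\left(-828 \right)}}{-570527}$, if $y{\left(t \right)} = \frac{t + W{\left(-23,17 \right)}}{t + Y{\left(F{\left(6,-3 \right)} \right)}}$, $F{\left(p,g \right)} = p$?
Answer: $- \frac{15157}{10810345596} - \frac{659 \sqrt{6}}{16215518394} \approx -1.5016 \cdot 10^{-6}$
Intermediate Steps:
$W{\left(R,L \right)} = \left(-30 + L\right) \left(10 + R\right)$ ($W{\left(R,L \right)} = \left(10 + R\right) \left(-30 + L\right) = \left(-30 + L\right) \left(10 + R\right)$)
$y{\left(t \right)} = \frac{169 + t}{t + 24 \sqrt{6}}$ ($y{\left(t \right)} = \frac{t + \left(-300 - -690 + 10 \cdot 17 + 17 \left(-23\right)\right)}{t + 24 \sqrt{6}} = \frac{t + \left(-300 + 690 + 170 - 391\right)}{t + 24 \sqrt{6}} = \frac{t + 169}{t + 24 \sqrt{6}} = \frac{169 + t}{t + 24 \sqrt{6}}$)
$\frac{y{\left(-828 \right)}}{-570527} = \frac{\frac{1}{-828 + 24 \sqrt{6}} \left(169 - 828\right)}{-570527} = \frac{1}{-828 + 24 \sqrt{6}} \left(-659\right) \left(- \frac{1}{570527}\right) = - \frac{659}{-828 + 24 \sqrt{6}} \left(- \frac{1}{570527}\right) = \frac{659}{570527 \left(-828 + 24 \sqrt{6}\right)}$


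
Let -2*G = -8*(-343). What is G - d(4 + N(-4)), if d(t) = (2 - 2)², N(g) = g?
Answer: -1372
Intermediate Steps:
d(t) = 0 (d(t) = 0² = 0)
G = -1372 (G = -(-4)*(-343) = -½*2744 = -1372)
G - d(4 + N(-4)) = -1372 - 1*0 = -1372 + 0 = -1372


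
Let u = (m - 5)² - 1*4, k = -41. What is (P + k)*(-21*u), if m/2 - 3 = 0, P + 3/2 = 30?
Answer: -1575/2 ≈ -787.50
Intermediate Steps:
P = 57/2 (P = -3/2 + 30 = 57/2 ≈ 28.500)
m = 6 (m = 6 + 2*0 = 6 + 0 = 6)
u = -3 (u = (6 - 5)² - 1*4 = 1² - 4 = 1 - 4 = -3)
(P + k)*(-21*u) = (57/2 - 41)*(-21*(-3)) = -25/2*63 = -1575/2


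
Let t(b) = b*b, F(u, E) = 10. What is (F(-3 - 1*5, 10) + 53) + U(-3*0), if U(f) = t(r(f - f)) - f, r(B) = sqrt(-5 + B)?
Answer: 58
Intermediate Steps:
t(b) = b**2
U(f) = -5 - f (U(f) = (sqrt(-5 + (f - f)))**2 - f = (sqrt(-5 + 0))**2 - f = (sqrt(-5))**2 - f = (I*sqrt(5))**2 - f = -5 - f)
(F(-3 - 1*5, 10) + 53) + U(-3*0) = (10 + 53) + (-5 - (-3)*0) = 63 + (-5 - 1*0) = 63 + (-5 + 0) = 63 - 5 = 58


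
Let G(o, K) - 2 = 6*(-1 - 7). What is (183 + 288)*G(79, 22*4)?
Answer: -21666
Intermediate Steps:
G(o, K) = -46 (G(o, K) = 2 + 6*(-1 - 7) = 2 + 6*(-8) = 2 - 48 = -46)
(183 + 288)*G(79, 22*4) = (183 + 288)*(-46) = 471*(-46) = -21666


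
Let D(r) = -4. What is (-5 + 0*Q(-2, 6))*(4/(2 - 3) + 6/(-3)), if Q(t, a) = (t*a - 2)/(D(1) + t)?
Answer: 30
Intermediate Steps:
Q(t, a) = (-2 + a*t)/(-4 + t) (Q(t, a) = (t*a - 2)/(-4 + t) = (a*t - 2)/(-4 + t) = (-2 + a*t)/(-4 + t))
(-5 + 0*Q(-2, 6))*(4/(2 - 3) + 6/(-3)) = (-5 + 0*((-2 + 6*(-2))/(-4 - 2)))*(4/(2 - 3) + 6/(-3)) = (-5 + 0*((-2 - 12)/(-6)))*(4/(-1) + 6*(-⅓)) = (-5 + 0*(-⅙*(-14)))*(4*(-1) - 2) = (-5 + 0*(7/3))*(-4 - 2) = (-5 + 0)*(-6) = -5*(-6) = 30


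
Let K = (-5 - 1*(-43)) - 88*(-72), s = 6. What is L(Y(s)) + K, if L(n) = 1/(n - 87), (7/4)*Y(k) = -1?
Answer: 3907255/613 ≈ 6374.0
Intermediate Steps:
Y(k) = -4/7 (Y(k) = (4/7)*(-1) = -4/7)
L(n) = 1/(-87 + n)
K = 6374 (K = (-5 + 43) + 6336 = 38 + 6336 = 6374)
L(Y(s)) + K = 1/(-87 - 4/7) + 6374 = 1/(-613/7) + 6374 = -7/613 + 6374 = 3907255/613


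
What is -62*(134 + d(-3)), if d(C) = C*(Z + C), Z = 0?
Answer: -8866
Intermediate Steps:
d(C) = C**2 (d(C) = C*(0 + C) = C*C = C**2)
-62*(134 + d(-3)) = -62*(134 + (-3)**2) = -62*(134 + 9) = -62*143 = -8866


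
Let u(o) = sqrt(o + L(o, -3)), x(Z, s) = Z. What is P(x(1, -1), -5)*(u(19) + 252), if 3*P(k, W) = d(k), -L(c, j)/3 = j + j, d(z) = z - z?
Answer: 0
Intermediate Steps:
d(z) = 0
L(c, j) = -6*j (L(c, j) = -3*(j + j) = -6*j)
u(o) = sqrt(18 + o) (u(o) = sqrt(o - 6*(-3)) = sqrt(o + 18) = sqrt(18 + o))
P(k, W) = 0 (P(k, W) = (1/3)*0 = 0)
P(x(1, -1), -5)*(u(19) + 252) = 0*(sqrt(18 + 19) + 252) = 0*(sqrt(37) + 252) = 0*(252 + sqrt(37)) = 0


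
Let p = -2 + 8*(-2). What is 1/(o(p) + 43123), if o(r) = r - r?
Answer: 1/43123 ≈ 2.3189e-5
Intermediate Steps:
p = -18 (p = -2 - 16 = -18)
o(r) = 0
1/(o(p) + 43123) = 1/(0 + 43123) = 1/43123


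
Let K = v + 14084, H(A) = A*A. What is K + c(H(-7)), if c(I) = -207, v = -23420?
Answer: -9543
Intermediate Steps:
H(A) = A²
K = -9336 (K = -23420 + 14084 = -9336)
K + c(H(-7)) = -9336 - 207 = -9543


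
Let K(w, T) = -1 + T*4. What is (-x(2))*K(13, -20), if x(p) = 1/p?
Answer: 81/2 ≈ 40.500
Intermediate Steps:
K(w, T) = -1 + 4*T
(-x(2))*K(13, -20) = (-1/2)*(-1 + 4*(-20)) = (-1*½)*(-1 - 80) = -½*(-81) = 81/2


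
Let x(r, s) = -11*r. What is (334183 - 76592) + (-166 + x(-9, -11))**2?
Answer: 262080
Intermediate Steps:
(334183 - 76592) + (-166 + x(-9, -11))**2 = (334183 - 76592) + (-166 - 11*(-9))**2 = 257591 + (-166 + 99)**2 = 257591 + (-67)**2 = 257591 + 4489 = 262080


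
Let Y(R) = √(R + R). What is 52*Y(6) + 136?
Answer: 136 + 104*√3 ≈ 316.13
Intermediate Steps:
Y(R) = √2*√R (Y(R) = √(2*R) = √2*√R)
52*Y(6) + 136 = 52*(√2*√6) + 136 = 52*(2*√3) + 136 = 104*√3 + 136 = 136 + 104*√3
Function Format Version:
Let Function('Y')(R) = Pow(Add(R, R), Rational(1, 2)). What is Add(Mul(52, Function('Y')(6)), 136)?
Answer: Add(136, Mul(104, Pow(3, Rational(1, 2)))) ≈ 316.13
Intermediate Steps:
Function('Y')(R) = Mul(Pow(2, Rational(1, 2)), Pow(R, Rational(1, 2))) (Function('Y')(R) = Pow(Mul(2, R), Rational(1, 2)) = Mul(Pow(2, Rational(1, 2)), Pow(R, Rational(1, 2))))
Add(Mul(52, Function('Y')(6)), 136) = Add(Mul(52, Mul(Pow(2, Rational(1, 2)), Pow(6, Rational(1, 2)))), 136) = Add(Mul(52, Mul(2, Pow(3, Rational(1, 2)))), 136) = Add(Mul(104, Pow(3, Rational(1, 2))), 136) = Add(136, Mul(104, Pow(3, Rational(1, 2))))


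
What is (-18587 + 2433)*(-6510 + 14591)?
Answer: -130540474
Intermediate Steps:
(-18587 + 2433)*(-6510 + 14591) = -16154*8081 = -130540474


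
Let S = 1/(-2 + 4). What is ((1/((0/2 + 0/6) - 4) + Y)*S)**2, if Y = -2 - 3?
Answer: 441/64 ≈ 6.8906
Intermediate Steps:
S = 1/2 ≈ 0.50000
Y = -5
((1/((0/2 + 0/6) - 4) + Y)*S)**2 = ((1/((0/2 + 0/6) - 4) - 5)*(1/2))**2 = ((1/((0*(1/2) + 0*(1/6)) - 4) - 5)*(1/2))**2 = ((1/((0 + 0) - 4) - 5)*(1/2))**2 = ((1/(0 - 4) - 5)*(1/2))**2 = ((1/(-4) - 5)*(1/2))**2 = ((-1/4 - 5)*(1/2))**2 = (-21/4*1/2)**2 = (-21/8)**2 = 441/64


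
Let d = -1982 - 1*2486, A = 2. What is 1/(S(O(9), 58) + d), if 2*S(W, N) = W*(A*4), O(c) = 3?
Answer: -1/4456 ≈ -0.00022442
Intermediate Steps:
S(W, N) = 4*W (S(W, N) = (W*(2*4))/2 = (W*8)/2 = (8*W)/2 = 4*W)
d = -4468 (d = -1982 - 2486 = -4468)
1/(S(O(9), 58) + d) = 1/(4*3 - 4468) = 1/(12 - 4468) = 1/(-4456) = -1/4456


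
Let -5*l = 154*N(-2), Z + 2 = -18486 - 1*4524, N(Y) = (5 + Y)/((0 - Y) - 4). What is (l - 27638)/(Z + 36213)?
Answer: -137959/66005 ≈ -2.0901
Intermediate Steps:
N(Y) = (5 + Y)/(-4 - Y) (N(Y) = (5 + Y)/(-Y - 4) = (5 + Y)/(-4 - Y))
Z = -23012 (Z = -2 + (-18486 - 1*4524) = -2 + (-18486 - 4524) = -2 - 23010 = -23012)
l = 231/5 (l = -154*(-5 - 1*(-2))/(4 - 2)/5 = -154*(-5 + 2)/2/5 = -154*(½)*(-3)/5 = -154*(-3)/(5*2) = -⅕*(-231) = 231/5 ≈ 46.200)
(l - 27638)/(Z + 36213) = (231/5 - 27638)/(-23012 + 36213) = -137959/5/13201 = -137959/5*1/13201 = -137959/66005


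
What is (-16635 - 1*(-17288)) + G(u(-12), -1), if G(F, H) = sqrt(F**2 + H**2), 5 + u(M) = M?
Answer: 653 + sqrt(290) ≈ 670.03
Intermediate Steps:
u(M) = -5 + M
(-16635 - 1*(-17288)) + G(u(-12), -1) = (-16635 - 1*(-17288)) + sqrt((-5 - 12)**2 + (-1)**2) = (-16635 + 17288) + sqrt((-17)**2 + 1) = 653 + sqrt(289 + 1) = 653 + sqrt(290)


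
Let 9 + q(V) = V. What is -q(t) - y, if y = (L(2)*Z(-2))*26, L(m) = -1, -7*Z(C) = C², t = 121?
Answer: -888/7 ≈ -126.86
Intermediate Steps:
Z(C) = -C²/7
q(V) = -9 + V
y = 104/7 (y = -(-1)*(-2)²/7*26 = -(-1)*4/7*26 = -1*(-4/7)*26 = (4/7)*26 = 104/7 ≈ 14.857)
-q(t) - y = -(-9 + 121) - 1*104/7 = -1*112 - 104/7 = -112 - 104/7 = -888/7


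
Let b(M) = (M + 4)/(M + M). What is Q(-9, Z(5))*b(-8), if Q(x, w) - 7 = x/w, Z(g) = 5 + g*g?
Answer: 67/40 ≈ 1.6750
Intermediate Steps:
b(M) = (4 + M)/(2*M) (b(M) = (4 + M)/((2*M)) = (4 + M)*(1/(2*M)) = (4 + M)/(2*M))
Z(g) = 5 + g²
Q(x, w) = 7 + x/w
Q(-9, Z(5))*b(-8) = (7 - 9/(5 + 5²))*((½)*(4 - 8)/(-8)) = (7 - 9/(5 + 25))*((½)*(-⅛)*(-4)) = (7 - 9/30)*(¼) = (7 - 9*1/30)*(¼) = (7 - 3/10)*(¼) = (67/10)*(¼) = 67/40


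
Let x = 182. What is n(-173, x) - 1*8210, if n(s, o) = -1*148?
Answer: -8358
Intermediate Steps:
n(s, o) = -148
n(-173, x) - 1*8210 = -148 - 1*8210 = -148 - 8210 = -8358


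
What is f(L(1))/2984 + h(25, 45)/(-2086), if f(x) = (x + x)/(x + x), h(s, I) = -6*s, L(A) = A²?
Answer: 224843/3112312 ≈ 0.072243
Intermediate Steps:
f(x) = 1 (f(x) = (2*x)/((2*x)) = (2*x)*(1/(2*x)) = 1)
f(L(1))/2984 + h(25, 45)/(-2086) = 1/2984 - 6*25/(-2086) = 1*(1/2984) - 150*(-1/2086) = 1/2984 + 75/1043 = 224843/3112312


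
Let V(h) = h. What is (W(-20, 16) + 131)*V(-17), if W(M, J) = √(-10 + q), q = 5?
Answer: -2227 - 17*I*√5 ≈ -2227.0 - 38.013*I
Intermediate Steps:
W(M, J) = I*√5 (W(M, J) = √(-10 + 5) = √(-5) = I*√5)
(W(-20, 16) + 131)*V(-17) = (I*√5 + 131)*(-17) = (131 + I*√5)*(-17) = -2227 - 17*I*√5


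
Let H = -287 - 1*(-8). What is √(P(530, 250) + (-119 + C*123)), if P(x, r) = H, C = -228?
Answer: I*√28442 ≈ 168.65*I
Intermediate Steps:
H = -279 (H = -287 + 8 = -279)
P(x, r) = -279
√(P(530, 250) + (-119 + C*123)) = √(-279 + (-119 - 228*123)) = √(-279 + (-119 - 28044)) = √(-279 - 28163) = √(-28442) = I*√28442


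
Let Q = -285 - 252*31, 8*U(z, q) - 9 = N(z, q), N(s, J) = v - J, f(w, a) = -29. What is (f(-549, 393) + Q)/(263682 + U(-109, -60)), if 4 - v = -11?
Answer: -16252/527385 ≈ -0.030816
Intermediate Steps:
v = 15 (v = 4 - 1*(-11) = 4 + 11 = 15)
N(s, J) = 15 - J
U(z, q) = 3 - q/8 (U(z, q) = 9/8 + (15 - q)/8 = 9/8 + (15/8 - q/8) = 3 - q/8)
Q = -8097 (Q = -285 - 7812 = -8097)
(f(-549, 393) + Q)/(263682 + U(-109, -60)) = (-29 - 8097)/(263682 + (3 - ⅛*(-60))) = -8126/(263682 + (3 + 15/2)) = -8126/(263682 + 21/2) = -8126/527385/2 = -8126*2/527385 = -16252/527385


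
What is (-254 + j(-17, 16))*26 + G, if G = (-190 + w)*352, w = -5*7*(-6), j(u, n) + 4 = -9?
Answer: 98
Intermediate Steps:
j(u, n) = -13 (j(u, n) = -4 - 9 = -13)
w = 210 (w = -35*(-6) = 210)
G = 7040 (G = (-190 + 210)*352 = 20*352 = 7040)
(-254 + j(-17, 16))*26 + G = (-254 - 13)*26 + 7040 = -267*26 + 7040 = -6942 + 7040 = 98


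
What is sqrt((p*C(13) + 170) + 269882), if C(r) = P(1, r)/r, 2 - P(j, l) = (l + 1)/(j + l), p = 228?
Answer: 2*sqrt(11410438)/13 ≈ 519.68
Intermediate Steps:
P(j, l) = 2 - (1 + l)/(j + l) (P(j, l) = 2 - (l + 1)/(j + l) = 2 - (1 + l)/(j + l))
C(r) = 1/r (C(r) = ((-1 + r + 2*1)/(1 + r))/r = ((-1 + r + 2)/(1 + r))/r = ((1 + r)/(1 + r))/r = 1/r)
sqrt((p*C(13) + 170) + 269882) = sqrt((228/13 + 170) + 269882) = sqrt(2438/13 + 269882) = sqrt(3510904/13) = 2*sqrt(11410438)/13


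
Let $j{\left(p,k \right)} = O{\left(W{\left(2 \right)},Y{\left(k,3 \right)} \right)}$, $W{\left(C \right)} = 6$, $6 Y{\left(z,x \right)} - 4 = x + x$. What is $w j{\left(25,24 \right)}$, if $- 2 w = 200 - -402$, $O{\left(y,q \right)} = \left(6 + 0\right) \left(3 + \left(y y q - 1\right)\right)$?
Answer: $-111972$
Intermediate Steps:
$Y{\left(z,x \right)} = \frac{2}{3} + \frac{x}{3}$ ($Y{\left(z,x \right)} = \frac{2}{3} + \frac{x + x}{6} = \frac{2}{3} + \frac{2 x}{6} = \frac{2}{3} + \frac{x}{3}$)
$O{\left(y,q \right)} = 12 + 6 q y^{2}$ ($O{\left(y,q \right)} = 6 \left(3 + \left(y^{2} q - 1\right)\right) = 6 \left(3 + \left(q y^{2} - 1\right)\right) = 6 \left(3 + \left(-1 + q y^{2}\right)\right) = 6 \left(2 + q y^{2}\right) = 12 + 6 q y^{2}$)
$j{\left(p,k \right)} = 372$ ($j{\left(p,k \right)} = 12 + 6 \left(\frac{2}{3} + \frac{1}{3} \cdot 3\right) 6^{2} = 12 + 6 \left(\frac{2}{3} + 1\right) 36 = 12 + 6 \cdot \frac{5}{3} \cdot 36 = 12 + 360 = 372$)
$w = -301$ ($w = - \frac{200 - -402}{2} = - \frac{200 + 402}{2} = \left(- \frac{1}{2}\right) 602 = -301$)
$w j{\left(25,24 \right)} = \left(-301\right) 372 = -111972$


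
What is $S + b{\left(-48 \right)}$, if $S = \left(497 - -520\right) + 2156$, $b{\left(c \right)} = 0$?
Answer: $3173$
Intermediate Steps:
$S = 3173$ ($S = \left(497 + 520\right) + 2156 = 1017 + 2156 = 3173$)
$S + b{\left(-48 \right)} = 3173 + 0 = 3173$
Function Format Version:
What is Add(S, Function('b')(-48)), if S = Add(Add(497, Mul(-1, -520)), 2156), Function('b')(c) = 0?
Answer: 3173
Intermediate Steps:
S = 3173 (S = Add(Add(497, 520), 2156) = Add(1017, 2156) = 3173)
Add(S, Function('b')(-48)) = Add(3173, 0) = 3173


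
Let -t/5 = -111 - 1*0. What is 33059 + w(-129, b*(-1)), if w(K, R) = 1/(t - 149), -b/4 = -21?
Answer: 13421955/406 ≈ 33059.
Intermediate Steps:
b = 84 (b = -4*(-21) = 84)
t = 555 (t = -5*(-111 - 1*0) = -5*(-111 + 0) = -5*(-111) = 555)
w(K, R) = 1/406 (w(K, R) = 1/(555 - 149) = 1/406)
33059 + w(-129, b*(-1)) = 33059 + 1/406 = 13421955/406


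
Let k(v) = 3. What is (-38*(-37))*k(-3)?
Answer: 4218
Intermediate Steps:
(-38*(-37))*k(-3) = -38*(-37)*3 = 1406*3 = 4218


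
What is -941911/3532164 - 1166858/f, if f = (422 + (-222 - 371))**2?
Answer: -1383025413421/34428002508 ≈ -40.172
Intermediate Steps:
f = 29241 (f = (422 - 593)**2 = (-171)**2 = 29241)
-941911/3532164 - 1166858/f = -941911/3532164 - 1166858/29241 = -1383025413421/34428002508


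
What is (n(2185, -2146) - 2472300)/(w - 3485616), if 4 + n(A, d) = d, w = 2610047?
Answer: 2474450/875569 ≈ 2.8261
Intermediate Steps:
n(A, d) = -4 + d
(n(2185, -2146) - 2472300)/(w - 3485616) = ((-4 - 2146) - 2472300)/(2610047 - 3485616) = (-2150 - 2472300)/(-875569) = -2474450*(-1/875569) = 2474450/875569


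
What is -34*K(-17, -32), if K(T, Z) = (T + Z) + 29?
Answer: 680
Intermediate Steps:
K(T, Z) = 29 + T + Z
-34*K(-17, -32) = -34*(29 - 17 - 32) = -34*(-20) = 680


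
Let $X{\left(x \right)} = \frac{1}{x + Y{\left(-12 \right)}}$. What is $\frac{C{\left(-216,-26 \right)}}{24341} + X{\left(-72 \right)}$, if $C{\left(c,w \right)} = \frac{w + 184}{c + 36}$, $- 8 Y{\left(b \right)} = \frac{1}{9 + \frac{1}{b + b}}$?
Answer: $- \frac{157407169}{11306151090} \approx -0.013922$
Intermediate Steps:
$Y{\left(b \right)} = - \frac{1}{8 \left(9 + \frac{1}{2 b}\right)}$ ($Y{\left(b \right)} = - \frac{1}{8 \left(9 + \frac{1}{b + b}\right)} = - \frac{1}{8 \left(9 + \frac{1}{2 b}\right)}$)
$C{\left(c,w \right)} = \frac{184 + w}{36 + c}$
$X{\left(x \right)} = \frac{1}{- \frac{3}{215} + x}$ ($X{\left(x \right)} = \frac{1}{x - - \frac{12}{4 + 72 \left(-12\right)}} = \frac{1}{x - - \frac{12}{4 - 864}} = \frac{1}{x - - \frac{12}{-860}} = \frac{1}{x - \left(-12\right) \left(- \frac{1}{860}\right)} = \frac{1}{x - \frac{3}{215}} = \frac{1}{- \frac{3}{215} + x}$)
$\frac{C{\left(-216,-26 \right)}}{24341} + X{\left(-72 \right)} = \frac{\frac{1}{36 - 216} \left(184 - 26\right)}{24341} + \frac{215}{-3 + 215 \left(-72\right)} = \frac{1}{-180} \cdot 158 \cdot \frac{1}{24341} + \frac{215}{-3 - 15480} = \left(- \frac{1}{180}\right) 158 \cdot \frac{1}{24341} + \frac{215}{-15483} = \left(- \frac{79}{90}\right) \frac{1}{24341} + 215 \left(- \frac{1}{15483}\right) = - \frac{79}{2190690} - \frac{215}{15483} = - \frac{157407169}{11306151090}$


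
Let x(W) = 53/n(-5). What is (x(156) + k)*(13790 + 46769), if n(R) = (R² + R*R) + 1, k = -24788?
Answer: -76554751465/51 ≈ -1.5011e+9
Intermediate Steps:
n(R) = 1 + 2*R² (n(R) = (R² + R²) + 1 = 2*R² + 1 = 1 + 2*R²)
x(W) = 53/51 (x(W) = 53/(1 + 2*(-5)²) = 53/(1 + 2*25) = 53/(1 + 50) = 53/51)
(x(156) + k)*(13790 + 46769) = (53/51 - 24788)*(13790 + 46769) = -1264135/51*60559 = -76554751465/51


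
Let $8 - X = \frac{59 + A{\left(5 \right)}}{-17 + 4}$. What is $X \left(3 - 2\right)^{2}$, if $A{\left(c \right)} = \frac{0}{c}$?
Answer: $\frac{163}{13} \approx 12.538$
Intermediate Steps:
$A{\left(c \right)} = 0$
$X = \frac{163}{13}$ ($X = 8 - \frac{59 + 0}{-17 + 4} = 8 - \frac{59}{-13} = 8 - 59 \left(- \frac{1}{13}\right) = 8 - - \frac{59}{13} = 8 + \frac{59}{13} = \frac{163}{13} \approx 12.538$)
$X \left(3 - 2\right)^{2} = \frac{163 \left(3 - 2\right)^{2}}{13} = \frac{163 \cdot 1^{2}}{13} = \frac{163}{13} \cdot 1 = \frac{163}{13}$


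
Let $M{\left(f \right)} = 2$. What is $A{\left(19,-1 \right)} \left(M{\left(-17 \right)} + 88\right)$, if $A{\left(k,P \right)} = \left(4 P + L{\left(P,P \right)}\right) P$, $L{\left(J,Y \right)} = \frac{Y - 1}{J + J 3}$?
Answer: $315$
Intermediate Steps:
$L{\left(J,Y \right)} = \frac{-1 + Y}{4 J}$ ($L{\left(J,Y \right)} = \frac{-1 + Y}{J + 3 J} = \frac{-1 + Y}{4 J}$)
$A{\left(k,P \right)} = P \left(4 P + \frac{-1 + P}{4 P}\right)$ ($A{\left(k,P \right)} = \left(4 P + \frac{-1 + P}{4 P}\right) P = P \left(4 P + \frac{-1 + P}{4 P}\right)$)
$A{\left(19,-1 \right)} \left(M{\left(-17 \right)} + 88\right) = \left(- \frac{1}{4} + 4 \left(-1\right)^{2} + \frac{1}{4} \left(-1\right)\right) \left(2 + 88\right) = \left(- \frac{1}{4} + 4 \cdot 1 - \frac{1}{4}\right) 90 = \left(- \frac{1}{4} + 4 - \frac{1}{4}\right) 90 = \frac{7}{2} \cdot 90 = 315$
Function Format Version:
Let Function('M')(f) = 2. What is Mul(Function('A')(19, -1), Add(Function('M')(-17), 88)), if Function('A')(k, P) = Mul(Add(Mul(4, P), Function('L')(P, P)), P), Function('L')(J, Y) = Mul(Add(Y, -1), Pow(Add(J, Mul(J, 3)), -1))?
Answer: 315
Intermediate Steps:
Function('L')(J, Y) = Mul(Rational(1, 4), Pow(J, -1), Add(-1, Y)) (Function('L')(J, Y) = Mul(Add(-1, Y), Pow(Add(J, Mul(3, J)), -1)) = Mul(Add(-1, Y), Pow(Mul(4, J), -1)) = Mul(Add(-1, Y), Mul(Rational(1, 4), Pow(J, -1))) = Mul(Rational(1, 4), Pow(J, -1), Add(-1, Y)))
Function('A')(k, P) = Mul(P, Add(Mul(4, P), Mul(Rational(1, 4), Pow(P, -1), Add(-1, P)))) (Function('A')(k, P) = Mul(Add(Mul(4, P), Mul(Rational(1, 4), Pow(P, -1), Add(-1, P))), P) = Mul(P, Add(Mul(4, P), Mul(Rational(1, 4), Pow(P, -1), Add(-1, P)))))
Mul(Function('A')(19, -1), Add(Function('M')(-17), 88)) = Mul(Add(Rational(-1, 4), Mul(4, Pow(-1, 2)), Mul(Rational(1, 4), -1)), Add(2, 88)) = Mul(Add(Rational(-1, 4), Mul(4, 1), Rational(-1, 4)), 90) = Mul(Add(Rational(-1, 4), 4, Rational(-1, 4)), 90) = Mul(Rational(7, 2), 90) = 315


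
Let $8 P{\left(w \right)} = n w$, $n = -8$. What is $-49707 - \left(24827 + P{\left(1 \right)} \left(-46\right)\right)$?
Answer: $-74580$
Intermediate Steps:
$P{\left(w \right)} = - w$ ($P{\left(w \right)} = \frac{\left(-8\right) w}{8} = - w$)
$-49707 - \left(24827 + P{\left(1 \right)} \left(-46\right)\right) = -49707 - \left(24827 + \left(-1\right) 1 \left(-46\right)\right) = -49707 - \left(24827 + 46\right) = -49707 - 24873 = -74580$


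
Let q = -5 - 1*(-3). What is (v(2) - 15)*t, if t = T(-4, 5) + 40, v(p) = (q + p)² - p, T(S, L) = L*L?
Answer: -1105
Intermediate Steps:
q = -2 (q = -5 + 3 = -2)
T(S, L) = L²
v(p) = (-2 + p)² - p
t = 65 (t = 5² + 40 = 25 + 40 = 65)
(v(2) - 15)*t = (((-2 + 2)² - 1*2) - 15)*65 = ((0² - 2) - 15)*65 = ((0 - 2) - 15)*65 = (-2 - 15)*65 = -17*65 = -1105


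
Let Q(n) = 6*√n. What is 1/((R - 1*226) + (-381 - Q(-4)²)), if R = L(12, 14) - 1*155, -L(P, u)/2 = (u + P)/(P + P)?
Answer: -6/3721 ≈ -0.0016125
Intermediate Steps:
L(P, u) = -(P + u)/P (L(P, u) = -2*(u + P)/(P + P) = -2*(P + u)/(2*P) = -2*(P + u)*1/(2*P) = -(P + u)/P)
R = -943/6 (R = (-1*12 - 1*14)/12 - 1*155 = (-12 - 14)/12 - 155 = (1/12)*(-26) - 155 = -13/6 - 155 = -943/6 ≈ -157.17)
1/((R - 1*226) + (-381 - Q(-4)²)) = 1/((-943/6 - 1*226) + (-381 - (6*√(-4))²)) = 1/((-943/6 - 226) + (-381 - (6*(2*I))²)) = 1/(-2299/6 + (-381 - (12*I)²)) = 1/(-2299/6 + (-381 - 1*(-144))) = 1/(-2299/6 + (-381 + 144)) = 1/(-2299/6 - 237) = 1/(-3721/6) = -6/3721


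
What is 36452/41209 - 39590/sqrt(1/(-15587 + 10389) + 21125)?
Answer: 36452/41209 - 1070*sqrt(63420075478)/989259 ≈ -271.50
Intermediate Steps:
36452/41209 - 39590/sqrt(1/(-15587 + 10389) + 21125) = 36452*(1/41209) - 39590/sqrt(1/(-5198) + 21125) = 36452/41209 - 39590/sqrt(-1/5198 + 21125) = 36452/41209 - 39590*sqrt(63420075478)/36602583 = 36452/41209 - 1070*sqrt(63420075478)/989259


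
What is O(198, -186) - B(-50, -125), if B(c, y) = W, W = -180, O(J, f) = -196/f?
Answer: 16838/93 ≈ 181.05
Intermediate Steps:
B(c, y) = -180
O(198, -186) - B(-50, -125) = -196/(-186) - 1*(-180) = -196*(-1/186) + 180 = 98/93 + 180 = 16838/93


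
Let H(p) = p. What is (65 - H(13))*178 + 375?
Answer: 9631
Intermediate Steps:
(65 - H(13))*178 + 375 = (65 - 1*13)*178 + 375 = (65 - 13)*178 + 375 = 52*178 + 375 = 9256 + 375 = 9631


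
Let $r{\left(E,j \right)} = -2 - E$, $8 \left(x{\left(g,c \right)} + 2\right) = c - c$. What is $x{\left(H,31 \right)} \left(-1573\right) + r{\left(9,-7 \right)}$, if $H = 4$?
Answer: $3135$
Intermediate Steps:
$x{\left(g,c \right)} = -2$ ($x{\left(g,c \right)} = -2 + \frac{c - c}{8} = -2 + \frac{1}{8} \cdot 0 = -2 + 0 = -2$)
$x{\left(H,31 \right)} \left(-1573\right) + r{\left(9,-7 \right)} = \left(-2\right) \left(-1573\right) - 11 = 3146 - 11 = 3135$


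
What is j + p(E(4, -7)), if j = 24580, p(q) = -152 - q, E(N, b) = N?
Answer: 24424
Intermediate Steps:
j + p(E(4, -7)) = 24580 + (-152 - 1*4) = 24580 + (-152 - 4) = 24580 - 156 = 24424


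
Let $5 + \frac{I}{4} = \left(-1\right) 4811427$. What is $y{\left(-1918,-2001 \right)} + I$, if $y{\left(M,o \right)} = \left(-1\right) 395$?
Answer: $-19246123$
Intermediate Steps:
$y{\left(M,o \right)} = -395$
$I = -19245728$ ($I = -20 + 4 \left(\left(-1\right) 4811427\right) = -20 + 4 \left(-4811427\right) = -20 - 19245708 = -19245728$)
$y{\left(-1918,-2001 \right)} + I = -395 - 19245728 = -19246123$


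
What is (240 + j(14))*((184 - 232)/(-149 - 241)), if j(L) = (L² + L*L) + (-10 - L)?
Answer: 4864/65 ≈ 74.831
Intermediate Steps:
j(L) = -10 - L + 2*L² (j(L) = (L² + L²) + (-10 - L) = 2*L² + (-10 - L) = -10 - L + 2*L²)
(240 + j(14))*((184 - 232)/(-149 - 241)) = (240 + (-10 - 1*14 + 2*14²))*((184 - 232)/(-149 - 241)) = (240 + (-10 - 14 + 2*196))*(-48/(-390)) = (240 + (-10 - 14 + 392))*(-48*(-1/390)) = (240 + 368)*(8/65) = 608*(8/65) = 4864/65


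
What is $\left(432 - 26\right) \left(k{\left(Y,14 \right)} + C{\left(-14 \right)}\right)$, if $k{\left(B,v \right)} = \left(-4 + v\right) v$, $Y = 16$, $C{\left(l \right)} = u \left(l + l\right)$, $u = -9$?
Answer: $159152$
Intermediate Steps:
$C{\left(l \right)} = - 18 l$ ($C{\left(l \right)} = - 9 \left(l + l\right) = - 9 \cdot 2 l = - 18 l$)
$k{\left(B,v \right)} = v \left(-4 + v\right)$
$\left(432 - 26\right) \left(k{\left(Y,14 \right)} + C{\left(-14 \right)}\right) = \left(432 - 26\right) \left(14 \left(-4 + 14\right) - -252\right) = 406 \left(14 \cdot 10 + 252\right) = 406 \left(140 + 252\right) = 406 \cdot 392 = 159152$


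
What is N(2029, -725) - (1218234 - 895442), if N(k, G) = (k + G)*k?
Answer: 2323024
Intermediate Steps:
N(k, G) = k*(G + k) (N(k, G) = (G + k)*k = k*(G + k))
N(2029, -725) - (1218234 - 895442) = 2029*(-725 + 2029) - (1218234 - 895442) = 2029*1304 - 1*322792 = 2645816 - 322792 = 2323024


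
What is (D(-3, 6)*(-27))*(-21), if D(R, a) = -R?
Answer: 1701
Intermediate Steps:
(D(-3, 6)*(-27))*(-21) = (-1*(-3)*(-27))*(-21) = (3*(-27))*(-21) = -81*(-21) = 1701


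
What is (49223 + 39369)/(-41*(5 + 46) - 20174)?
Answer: -88592/22265 ≈ -3.9790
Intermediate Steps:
(49223 + 39369)/(-41*(5 + 46) - 20174) = 88592/(-41*51 - 20174) = 88592/(-2091 - 20174) = 88592/(-22265) = 88592*(-1/22265) = -88592/22265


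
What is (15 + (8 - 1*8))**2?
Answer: 225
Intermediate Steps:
(15 + (8 - 1*8))**2 = (15 + (8 - 8))**2 = (15 + 0)**2 = 15**2 = 225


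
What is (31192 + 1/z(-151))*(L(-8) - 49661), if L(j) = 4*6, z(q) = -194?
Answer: -300365747339/194 ≈ -1.5483e+9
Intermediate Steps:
L(j) = 24
(31192 + 1/z(-151))*(L(-8) - 49661) = (31192 + 1/(-194))*(24 - 49661) = (31192 - 1/194)*(-49637) = (6051247/194)*(-49637) = -300365747339/194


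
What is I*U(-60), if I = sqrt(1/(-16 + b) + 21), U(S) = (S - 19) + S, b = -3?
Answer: -139*sqrt(7562)/19 ≈ -636.18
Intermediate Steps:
U(S) = -19 + 2*S (U(S) = (-19 + S) + S = -19 + 2*S)
I = sqrt(7562)/19 (I = sqrt(1/(-16 - 3) + 21) = sqrt(1/(-19) + 21) = sqrt(-1/19 + 21) = sqrt(398/19) = sqrt(7562)/19 ≈ 4.5768)
I*U(-60) = (sqrt(7562)/19)*(-19 + 2*(-60)) = (sqrt(7562)/19)*(-19 - 120) = (sqrt(7562)/19)*(-139) = -139*sqrt(7562)/19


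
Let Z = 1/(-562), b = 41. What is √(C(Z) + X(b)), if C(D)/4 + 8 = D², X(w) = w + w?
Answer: √3948051/281 ≈ 7.0711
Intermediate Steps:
Z = -1/562 ≈ -0.0017794
X(w) = 2*w
C(D) = -32 + 4*D²
√(C(Z) + X(b)) = √((-32 + 4*(-1/562)²) + 2*41) = √((-32 + 4*(1/315844)) + 82) = √((-32 + 1/78961) + 82) = √(-2526751/78961 + 82) = √(3948051/78961) = √3948051/281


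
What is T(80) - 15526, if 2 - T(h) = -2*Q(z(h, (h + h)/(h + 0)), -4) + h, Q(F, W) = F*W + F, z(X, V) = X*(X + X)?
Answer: -92404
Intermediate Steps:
z(X, V) = 2*X² (z(X, V) = X*(2*X) = 2*X²)
Q(F, W) = F + F*W
T(h) = 2 - h - 12*h² (T(h) = 2 - (-2*2*h²*(1 - 4) + h) = 2 - (-2*2*h²*(-3) + h) = 2 - (-(-12)*h² + h) = 2 - (12*h² + h) = 2 - (h + 12*h²) = 2 + (-h - 12*h²) = 2 - h - 12*h²)
T(80) - 15526 = (2 - 1*80 - 12*80²) - 15526 = (2 - 80 - 12*6400) - 15526 = (2 - 80 - 76800) - 15526 = -76878 - 15526 = -92404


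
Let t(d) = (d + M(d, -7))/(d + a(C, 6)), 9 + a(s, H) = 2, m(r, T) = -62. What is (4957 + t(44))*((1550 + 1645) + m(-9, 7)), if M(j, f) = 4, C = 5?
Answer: 574770781/37 ≈ 1.5534e+7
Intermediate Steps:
a(s, H) = -7 (a(s, H) = -9 + 2 = -7)
t(d) = (4 + d)/(-7 + d) (t(d) = (d + 4)/(d - 7) = (4 + d)/(-7 + d))
(4957 + t(44))*((1550 + 1645) + m(-9, 7)) = (4957 + (4 + 44)/(-7 + 44))*((1550 + 1645) - 62) = (4957 + 48/37)*(3195 - 62) = (4957 + (1/37)*48)*3133 = (4957 + 48/37)*3133 = (183457/37)*3133 = 574770781/37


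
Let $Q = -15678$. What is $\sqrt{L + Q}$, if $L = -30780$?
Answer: $3 i \sqrt{5162} \approx 215.54 i$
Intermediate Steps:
$\sqrt{L + Q} = \sqrt{-30780 - 15678} = \sqrt{-46458} = 3 i \sqrt{5162}$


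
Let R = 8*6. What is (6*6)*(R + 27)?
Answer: 2700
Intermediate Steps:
R = 48
(6*6)*(R + 27) = (6*6)*(48 + 27) = 36*75 = 2700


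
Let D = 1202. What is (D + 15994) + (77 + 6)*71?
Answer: 23089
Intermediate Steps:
(D + 15994) + (77 + 6)*71 = (1202 + 15994) + (77 + 6)*71 = 17196 + 83*71 = 17196 + 5893 = 23089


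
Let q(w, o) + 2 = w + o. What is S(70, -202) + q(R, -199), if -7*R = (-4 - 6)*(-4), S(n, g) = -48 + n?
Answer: -1293/7 ≈ -184.71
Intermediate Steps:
R = -40/7 (R = -(-4 - 6)*(-4)/7 = -(-10)*(-4)/7 = -⅐*40 = -40/7 ≈ -5.7143)
q(w, o) = -2 + o + w (q(w, o) = -2 + (w + o) = -2 + (o + w) = -2 + o + w)
S(70, -202) + q(R, -199) = (-48 + 70) + (-2 - 199 - 40/7) = 22 - 1447/7 = -1293/7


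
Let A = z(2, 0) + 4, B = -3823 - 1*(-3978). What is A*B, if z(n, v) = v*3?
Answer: 620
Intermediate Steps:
B = 155 (B = -3823 + 3978 = 155)
z(n, v) = 3*v
A = 4 (A = 3*0 + 4 = 0 + 4 = 4)
A*B = 4*155 = 620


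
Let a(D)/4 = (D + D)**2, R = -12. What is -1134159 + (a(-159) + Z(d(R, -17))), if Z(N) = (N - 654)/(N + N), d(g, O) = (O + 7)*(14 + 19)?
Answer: -40131383/55 ≈ -7.2966e+5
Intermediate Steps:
a(D) = 16*D**2 (a(D) = 4*(D + D)**2 = 4*(2*D)**2 = 4*(4*D**2) = 16*D**2)
d(g, O) = 231 + 33*O (d(g, O) = (7 + O)*33 = 231 + 33*O)
Z(N) = (-654 + N)/(2*N) (Z(N) = (-654 + N)/((2*N)) = (-654 + N)*(1/(2*N)) = (-654 + N)/(2*N))
-1134159 + (a(-159) + Z(d(R, -17))) = -1134159 + (16*(-159)**2 + (-654 + (231 + 33*(-17)))/(2*(231 + 33*(-17)))) = -1134159 + (16*25281 + (-654 + (231 - 561))/(2*(231 - 561))) = -1134159 + (404496 + (1/2)*(-654 - 330)/(-330)) = -1134159 + (404496 + (1/2)*(-1/330)*(-984)) = -1134159 + (404496 + 82/55) = -1134159 + 22247362/55 = -40131383/55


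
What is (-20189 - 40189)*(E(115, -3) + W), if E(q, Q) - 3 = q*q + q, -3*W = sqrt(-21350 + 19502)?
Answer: -805623654 + 40252*I*sqrt(462) ≈ -8.0562e+8 + 8.6518e+5*I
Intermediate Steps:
W = -2*I*sqrt(462)/3 (W = -sqrt(-21350 + 19502)/3 = -2*I*sqrt(462)/3 ≈ -14.329*I)
E(q, Q) = 3 + q + q**2 (E(q, Q) = 3 + (q*q + q) = 3 + (q**2 + q) = 3 + (q + q**2) = 3 + q + q**2)
(-20189 - 40189)*(E(115, -3) + W) = (-20189 - 40189)*((3 + 115 + 115**2) - 2*I*sqrt(462)/3) = -60378*((3 + 115 + 13225) - 2*I*sqrt(462)/3) = -60378*(13343 - 2*I*sqrt(462)/3) = -805623654 + 40252*I*sqrt(462)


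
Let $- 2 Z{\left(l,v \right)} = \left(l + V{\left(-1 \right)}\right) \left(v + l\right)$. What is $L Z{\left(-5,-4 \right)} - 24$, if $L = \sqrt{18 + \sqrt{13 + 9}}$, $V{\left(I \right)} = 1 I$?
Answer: $-24 - 27 \sqrt{18 + \sqrt{22}} \approx -152.61$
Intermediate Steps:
$V{\left(I \right)} = I$
$Z{\left(l,v \right)} = - \frac{\left(-1 + l\right) \left(l + v\right)}{2}$ ($Z{\left(l,v \right)} = - \frac{\left(l - 1\right) \left(v + l\right)}{2} = - \frac{\left(-1 + l\right) \left(l + v\right)}{2}$)
$L = \sqrt{18 + \sqrt{22}} \approx 4.7634$
$L Z{\left(-5,-4 \right)} - 24 = \sqrt{18 + \sqrt{22}} \left(\frac{1}{2} \left(-5\right) + \frac{1}{2} \left(-4\right) - \frac{\left(-5\right)^{2}}{2} - \left(- \frac{5}{2}\right) \left(-4\right)\right) - 24 = \sqrt{18 + \sqrt{22}} \left(- \frac{5}{2} - 2 - \frac{25}{2} - 10\right) - 24 = \sqrt{18 + \sqrt{22}} \left(-27\right) - 24 = - 27 \sqrt{18 + \sqrt{22}} - 24 = -24 - 27 \sqrt{18 + \sqrt{22}}$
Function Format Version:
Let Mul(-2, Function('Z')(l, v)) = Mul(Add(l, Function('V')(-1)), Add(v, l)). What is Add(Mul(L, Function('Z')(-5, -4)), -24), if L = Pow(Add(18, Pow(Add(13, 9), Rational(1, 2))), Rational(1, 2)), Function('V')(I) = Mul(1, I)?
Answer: Add(-24, Mul(-27, Pow(Add(18, Pow(22, Rational(1, 2))), Rational(1, 2)))) ≈ -152.61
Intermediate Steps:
Function('V')(I) = I
Function('Z')(l, v) = Mul(Rational(-1, 2), Add(-1, l), Add(l, v)) (Function('Z')(l, v) = Mul(Rational(-1, 2), Mul(Add(l, -1), Add(v, l))) = Mul(Rational(-1, 2), Mul(Add(-1, l), Add(l, v))) = Mul(Rational(-1, 2), Add(-1, l), Add(l, v)))
L = Pow(Add(18, Pow(22, Rational(1, 2))), Rational(1, 2)) ≈ 4.7634
Add(Mul(L, Function('Z')(-5, -4)), -24) = Add(Mul(Pow(Add(18, Pow(22, Rational(1, 2))), Rational(1, 2)), Add(Mul(Rational(1, 2), -5), Mul(Rational(1, 2), -4), Mul(Rational(-1, 2), Pow(-5, 2)), Mul(Rational(-1, 2), -5, -4))), -24) = Add(Mul(Pow(Add(18, Pow(22, Rational(1, 2))), Rational(1, 2)), Add(Rational(-5, 2), -2, Mul(Rational(-1, 2), 25), -10)), -24) = Add(Mul(Pow(Add(18, Pow(22, Rational(1, 2))), Rational(1, 2)), Add(Rational(-5, 2), -2, Rational(-25, 2), -10)), -24) = Add(Mul(Pow(Add(18, Pow(22, Rational(1, 2))), Rational(1, 2)), -27), -24) = Add(Mul(-27, Pow(Add(18, Pow(22, Rational(1, 2))), Rational(1, 2))), -24) = Add(-24, Mul(-27, Pow(Add(18, Pow(22, Rational(1, 2))), Rational(1, 2))))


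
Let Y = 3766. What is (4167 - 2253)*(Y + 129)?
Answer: 7455030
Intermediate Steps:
(4167 - 2253)*(Y + 129) = (4167 - 2253)*(3766 + 129) = 1914*3895 = 7455030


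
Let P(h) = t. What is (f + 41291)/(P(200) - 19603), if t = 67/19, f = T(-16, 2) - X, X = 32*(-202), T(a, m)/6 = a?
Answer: -905521/372390 ≈ -2.4316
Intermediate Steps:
T(a, m) = 6*a
X = -6464
f = 6368 (f = 6*(-16) - 1*(-6464) = -96 + 6464 = 6368)
t = 67/19 (t = 67*(1/19) = 67/19 ≈ 3.5263)
P(h) = 67/19
(f + 41291)/(P(200) - 19603) = (6368 + 41291)/(67/19 - 19603) = 47659/(-372390/19) = 47659*(-19/372390) = -905521/372390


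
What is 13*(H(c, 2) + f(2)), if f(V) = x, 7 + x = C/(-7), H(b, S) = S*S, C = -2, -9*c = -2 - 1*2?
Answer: -247/7 ≈ -35.286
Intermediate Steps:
c = 4/9 (c = -(-2 - 1*2)/9 = -(-2 - 2)/9 = -⅑*(-4) = 4/9 ≈ 0.44444)
H(b, S) = S²
x = -47/7 (x = -7 - 2/(-7) = -7 - 2*(-⅐) = -7 + 2/7 = -47/7 ≈ -6.7143)
f(V) = -47/7
13*(H(c, 2) + f(2)) = 13*(2² - 47/7) = 13*(4 - 47/7) = 13*(-19/7) = -247/7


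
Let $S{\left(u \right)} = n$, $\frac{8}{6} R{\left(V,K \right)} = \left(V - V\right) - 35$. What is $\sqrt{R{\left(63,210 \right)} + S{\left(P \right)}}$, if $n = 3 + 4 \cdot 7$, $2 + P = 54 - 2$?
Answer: $\frac{\sqrt{19}}{2} \approx 2.1795$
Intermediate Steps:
$R{\left(V,K \right)} = - \frac{105}{4}$ ($R{\left(V,K \right)} = \frac{3 \left(\left(V - V\right) - 35\right)}{4} = \frac{3 \left(0 - 35\right)}{4} = \frac{3}{4} \left(-35\right) = - \frac{105}{4}$)
$P = 50$ ($P = -2 + \left(54 - 2\right) = -2 + 52 = 50$)
$n = 31$ ($n = 3 + 28 = 31$)
$S{\left(u \right)} = 31$
$\sqrt{R{\left(63,210 \right)} + S{\left(P \right)}} = \sqrt{- \frac{105}{4} + 31} = \sqrt{\frac{19}{4}} = \frac{\sqrt{19}}{2}$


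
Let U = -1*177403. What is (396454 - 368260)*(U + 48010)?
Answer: -3648106242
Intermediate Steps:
U = -177403
(396454 - 368260)*(U + 48010) = (396454 - 368260)*(-177403 + 48010) = 28194*(-129393) = -3648106242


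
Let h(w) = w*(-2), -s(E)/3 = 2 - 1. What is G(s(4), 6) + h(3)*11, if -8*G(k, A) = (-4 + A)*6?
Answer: -135/2 ≈ -67.500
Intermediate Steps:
s(E) = -3 (s(E) = -3*(2 - 1) = -3*1 = -3)
G(k, A) = 3 - 3*A/4 (G(k, A) = -(-4 + A)*6/8 = -(-24 + 6*A)/8 = 3 - 3*A/4)
h(w) = -2*w
G(s(4), 6) + h(3)*11 = (3 - ¾*6) - 2*3*11 = (3 - 9/2) - 6*11 = -3/2 - 66 = -135/2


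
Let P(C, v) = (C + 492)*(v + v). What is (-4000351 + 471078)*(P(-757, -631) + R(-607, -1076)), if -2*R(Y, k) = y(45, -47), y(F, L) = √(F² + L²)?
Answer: -1180294769390 + 3529273*√4234/2 ≈ -1.1802e+12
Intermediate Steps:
P(C, v) = 2*v*(492 + C) (P(C, v) = (492 + C)*(2*v) = 2*v*(492 + C))
R(Y, k) = -√4234/2 (R(Y, k) = -√(45² + (-47)²)/2 = -√(2025 + 2209)/2 = -√4234/2)
(-4000351 + 471078)*(P(-757, -631) + R(-607, -1076)) = (-4000351 + 471078)*(2*(-631)*(492 - 757) - √4234/2) = -3529273*(2*(-631)*(-265) - √4234/2) = -3529273*(334430 - √4234/2) = -1180294769390 + 3529273*√4234/2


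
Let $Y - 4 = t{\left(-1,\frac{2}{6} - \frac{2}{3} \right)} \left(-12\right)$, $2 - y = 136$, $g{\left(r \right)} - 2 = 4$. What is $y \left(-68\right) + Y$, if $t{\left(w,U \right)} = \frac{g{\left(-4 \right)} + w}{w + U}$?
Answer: $9161$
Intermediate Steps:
$g{\left(r \right)} = 6$ ($g{\left(r \right)} = 2 + 4 = 6$)
$y = -134$ ($y = 2 - 136 = -134$)
$t{\left(w,U \right)} = \frac{6 + w}{U + w}$ ($t{\left(w,U \right)} = \frac{6 + w}{w + U} = \frac{6 + w}{U + w}$)
$Y = 49$ ($Y = 4 + \frac{6 - 1}{\left(\frac{2}{6} - \frac{2}{3}\right) - 1} \left(-12\right) = 4 + \frac{1}{\left(2 \cdot \frac{1}{6} - \frac{2}{3}\right) - 1} \cdot 5 \left(-12\right) = 4 + \frac{1}{\left(\frac{1}{3} - \frac{2}{3}\right) - 1} \cdot 5 \left(-12\right) = 4 + \frac{1}{- \frac{1}{3} - 1} \cdot 5 \left(-12\right) = 4 + \frac{1}{- \frac{4}{3}} \cdot 5 \left(-12\right) = 4 + \left(- \frac{3}{4}\right) 5 \left(-12\right) = 4 - -45 = 4 + 45 = 49$)
$y \left(-68\right) + Y = \left(-134\right) \left(-68\right) + 49 = 9112 + 49 = 9161$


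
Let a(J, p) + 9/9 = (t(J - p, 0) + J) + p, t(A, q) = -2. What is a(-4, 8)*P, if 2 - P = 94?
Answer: -92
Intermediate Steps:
P = -92 (P = 2 - 1*94 = 2 - 94 = -92)
a(J, p) = -3 + J + p (a(J, p) = -1 + ((-2 + J) + p) = -1 + (-2 + J + p) = -3 + J + p)
a(-4, 8)*P = (-3 - 4 + 8)*(-92) = 1*(-92) = -92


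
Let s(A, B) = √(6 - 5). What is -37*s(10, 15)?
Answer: -37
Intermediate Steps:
s(A, B) = 1 (s(A, B) = √1 = 1)
-37*s(10, 15) = -37*1 = -37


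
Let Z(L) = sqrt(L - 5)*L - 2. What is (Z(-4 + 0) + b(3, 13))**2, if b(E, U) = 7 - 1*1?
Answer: -128 - 96*I ≈ -128.0 - 96.0*I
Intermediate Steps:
b(E, U) = 6 (b(E, U) = 7 - 1 = 6)
Z(L) = -2 + L*sqrt(-5 + L) (Z(L) = sqrt(-5 + L)*L - 2 = L*sqrt(-5 + L) - 2 = -2 + L*sqrt(-5 + L))
(Z(-4 + 0) + b(3, 13))**2 = ((-2 + (-4 + 0)*sqrt(-5 + (-4 + 0))) + 6)**2 = ((-2 - 4*sqrt(-5 - 4)) + 6)**2 = ((-2 - 12*I) + 6)**2 = (4 - 12*I)**2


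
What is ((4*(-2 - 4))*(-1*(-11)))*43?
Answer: -11352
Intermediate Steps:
((4*(-2 - 4))*(-1*(-11)))*43 = ((4*(-6))*11)*43 = -24*11*43 = -264*43 = -11352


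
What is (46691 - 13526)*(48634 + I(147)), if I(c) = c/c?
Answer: 1612979775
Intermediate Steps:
I(c) = 1
(46691 - 13526)*(48634 + I(147)) = (46691 - 13526)*(48634 + 1) = 33165*48635 = 1612979775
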